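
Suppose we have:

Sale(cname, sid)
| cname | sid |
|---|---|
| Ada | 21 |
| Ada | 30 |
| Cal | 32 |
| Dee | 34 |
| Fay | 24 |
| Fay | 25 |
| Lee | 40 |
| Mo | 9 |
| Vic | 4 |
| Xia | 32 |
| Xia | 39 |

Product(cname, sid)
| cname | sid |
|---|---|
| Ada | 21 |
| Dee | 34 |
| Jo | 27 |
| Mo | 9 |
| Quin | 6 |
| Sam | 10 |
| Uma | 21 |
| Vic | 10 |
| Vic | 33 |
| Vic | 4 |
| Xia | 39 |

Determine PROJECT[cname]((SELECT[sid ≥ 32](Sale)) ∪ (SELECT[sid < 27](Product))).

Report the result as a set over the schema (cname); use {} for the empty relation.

{Ada, Cal, Dee, Lee, Mo, Quin, Sam, Uma, Vic, Xia}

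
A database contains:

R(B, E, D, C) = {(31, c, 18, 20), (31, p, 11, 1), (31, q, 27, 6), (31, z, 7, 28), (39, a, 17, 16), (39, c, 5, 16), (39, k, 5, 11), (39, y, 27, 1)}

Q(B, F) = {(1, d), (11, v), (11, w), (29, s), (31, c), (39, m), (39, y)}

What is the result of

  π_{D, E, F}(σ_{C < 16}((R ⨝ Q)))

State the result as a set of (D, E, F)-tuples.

Joining R and Q on B yields {(31, c, 18, 20, c), (31, p, 11, 1, c), (31, q, 27, 6, c), (31, z, 7, 28, c), (39, a, 17, 16, m), (39, a, 17, 16, y), (39, c, 5, 16, m), (39, c, 5, 16, y), (39, k, 5, 11, m), (39, k, 5, 11, y), (39, y, 27, 1, m), (39, y, 27, 1, y)}.
Filtering on C < 16 leaves {(31, p, 11, 1, c), (31, q, 27, 6, c), (39, k, 5, 11, m), (39, k, 5, 11, y), (39, y, 27, 1, m), (39, y, 27, 1, y)}.
Projecting to D, E, F: {(11, p, c), (27, q, c), (27, y, m), (27, y, y), (5, k, m), (5, k, y)}

{(11, p, c), (27, q, c), (27, y, m), (27, y, y), (5, k, m), (5, k, y)}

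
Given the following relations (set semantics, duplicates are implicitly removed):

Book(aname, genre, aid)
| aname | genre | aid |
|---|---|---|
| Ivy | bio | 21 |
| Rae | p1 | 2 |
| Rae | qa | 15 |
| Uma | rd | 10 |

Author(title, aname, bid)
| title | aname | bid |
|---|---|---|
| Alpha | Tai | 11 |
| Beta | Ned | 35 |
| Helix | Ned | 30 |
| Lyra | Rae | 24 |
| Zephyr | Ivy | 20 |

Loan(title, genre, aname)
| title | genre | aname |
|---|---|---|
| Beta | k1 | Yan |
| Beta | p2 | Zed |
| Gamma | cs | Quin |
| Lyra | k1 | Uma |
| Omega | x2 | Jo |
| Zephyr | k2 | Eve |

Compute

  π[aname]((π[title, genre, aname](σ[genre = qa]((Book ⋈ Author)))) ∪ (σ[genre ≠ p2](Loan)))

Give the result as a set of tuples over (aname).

{Eve, Jo, Quin, Rae, Uma, Yan}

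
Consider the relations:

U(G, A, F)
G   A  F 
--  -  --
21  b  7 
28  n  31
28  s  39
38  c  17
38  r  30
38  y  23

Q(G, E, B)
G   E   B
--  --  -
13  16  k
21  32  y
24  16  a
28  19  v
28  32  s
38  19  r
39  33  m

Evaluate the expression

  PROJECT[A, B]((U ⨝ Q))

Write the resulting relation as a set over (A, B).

{(b, y), (c, r), (n, s), (n, v), (r, r), (s, s), (s, v), (y, r)}

U ⋈ Q (natural join on G): {(21, b, 7, 32, y), (28, n, 31, 19, v), (28, n, 31, 32, s), (28, s, 39, 19, v), (28, s, 39, 32, s), (38, c, 17, 19, r), (38, r, 30, 19, r), (38, y, 23, 19, r)}
π_{A, B} gives {(b, y), (c, r), (n, s), (n, v), (r, r), (s, s), (s, v), (y, r)}.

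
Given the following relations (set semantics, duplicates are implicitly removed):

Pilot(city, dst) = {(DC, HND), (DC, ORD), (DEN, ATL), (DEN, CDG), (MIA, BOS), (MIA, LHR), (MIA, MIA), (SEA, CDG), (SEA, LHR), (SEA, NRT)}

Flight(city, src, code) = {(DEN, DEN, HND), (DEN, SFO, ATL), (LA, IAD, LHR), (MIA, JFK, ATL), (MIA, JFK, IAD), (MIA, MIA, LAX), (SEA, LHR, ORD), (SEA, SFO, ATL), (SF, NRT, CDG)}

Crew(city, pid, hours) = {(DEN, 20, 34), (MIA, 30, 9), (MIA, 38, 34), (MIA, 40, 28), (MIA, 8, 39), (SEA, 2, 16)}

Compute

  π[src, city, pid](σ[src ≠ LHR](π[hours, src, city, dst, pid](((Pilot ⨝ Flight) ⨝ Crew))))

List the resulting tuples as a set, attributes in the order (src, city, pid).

{(DEN, DEN, 20), (JFK, MIA, 30), (JFK, MIA, 38), (JFK, MIA, 40), (JFK, MIA, 8), (MIA, MIA, 30), (MIA, MIA, 38), (MIA, MIA, 40), (MIA, MIA, 8), (SFO, DEN, 20), (SFO, SEA, 2)}

Pilot ⋈ Flight (natural join on city): {(DEN, ATL, DEN, HND), (DEN, ATL, SFO, ATL), (DEN, CDG, DEN, HND), (DEN, CDG, SFO, ATL), (MIA, BOS, JFK, ATL), (MIA, BOS, JFK, IAD), (MIA, BOS, MIA, LAX), (MIA, LHR, JFK, ATL), (MIA, LHR, JFK, IAD), (MIA, LHR, MIA, LAX), (MIA, MIA, JFK, ATL), (MIA, MIA, JFK, IAD), (MIA, MIA, MIA, LAX), (SEA, CDG, LHR, ORD), (SEA, CDG, SFO, ATL), (SEA, LHR, LHR, ORD), (SEA, LHR, SFO, ATL), (SEA, NRT, LHR, ORD), (SEA, NRT, SFO, ATL)}
(Pilot ⨝ Flight) ⋈ Crew (natural join on city): {(DEN, ATL, DEN, HND, 20, 34), (DEN, ATL, SFO, ATL, 20, 34), (DEN, CDG, DEN, HND, 20, 34), (DEN, CDG, SFO, ATL, 20, 34), (MIA, BOS, JFK, ATL, 30, 9), (MIA, BOS, JFK, ATL, 38, 34), (MIA, BOS, JFK, ATL, 40, 28), (MIA, BOS, JFK, ATL, 8, 39), (MIA, BOS, JFK, IAD, 30, 9), (MIA, BOS, JFK, IAD, 38, 34), (MIA, BOS, JFK, IAD, 40, 28), (MIA, BOS, JFK, IAD, 8, 39), (MIA, BOS, MIA, LAX, 30, 9), (MIA, BOS, MIA, LAX, 38, 34), (MIA, BOS, MIA, LAX, 40, 28), (MIA, BOS, MIA, LAX, 8, 39), (MIA, LHR, JFK, ATL, 30, 9), (MIA, LHR, JFK, ATL, 38, 34), (MIA, LHR, JFK, ATL, 40, 28), (MIA, LHR, JFK, ATL, 8, 39), (MIA, LHR, JFK, IAD, 30, 9), (MIA, LHR, JFK, IAD, 38, 34), (MIA, LHR, JFK, IAD, 40, 28), (MIA, LHR, JFK, IAD, 8, 39), (MIA, LHR, MIA, LAX, 30, 9), (MIA, LHR, MIA, LAX, 38, 34), (MIA, LHR, MIA, LAX, 40, 28), (MIA, LHR, MIA, LAX, 8, 39), (MIA, MIA, JFK, ATL, 30, 9), (MIA, MIA, JFK, ATL, 38, 34), (MIA, MIA, JFK, ATL, 40, 28), (MIA, MIA, JFK, ATL, 8, 39), (MIA, MIA, JFK, IAD, 30, 9), (MIA, MIA, JFK, IAD, 38, 34), (MIA, MIA, JFK, IAD, 40, 28), (MIA, MIA, JFK, IAD, 8, 39), (MIA, MIA, MIA, LAX, 30, 9), (MIA, MIA, MIA, LAX, 38, 34), (MIA, MIA, MIA, LAX, 40, 28), (MIA, MIA, MIA, LAX, 8, 39), (SEA, CDG, LHR, ORD, 2, 16), (SEA, CDG, SFO, ATL, 2, 16), (SEA, LHR, LHR, ORD, 2, 16), (SEA, LHR, SFO, ATL, 2, 16), (SEA, NRT, LHR, ORD, 2, 16), (SEA, NRT, SFO, ATL, 2, 16)}
π[hours, src, city, dst, pid]: project onto (hours, src, city, dst, pid) (12 duplicate(s) eliminated) → {(16, LHR, SEA, CDG, 2), (16, LHR, SEA, LHR, 2), (16, LHR, SEA, NRT, 2), (16, SFO, SEA, CDG, 2), (16, SFO, SEA, LHR, 2), (16, SFO, SEA, NRT, 2), (28, JFK, MIA, BOS, 40), (28, JFK, MIA, LHR, 40), (28, JFK, MIA, MIA, 40), (28, MIA, MIA, BOS, 40), (28, MIA, MIA, LHR, 40), (28, MIA, MIA, MIA, 40), (34, DEN, DEN, ATL, 20), (34, DEN, DEN, CDG, 20), (34, JFK, MIA, BOS, 38), (34, JFK, MIA, LHR, 38), (34, JFK, MIA, MIA, 38), (34, MIA, MIA, BOS, 38), (34, MIA, MIA, LHR, 38), (34, MIA, MIA, MIA, 38), (34, SFO, DEN, ATL, 20), (34, SFO, DEN, CDG, 20), (39, JFK, MIA, BOS, 8), (39, JFK, MIA, LHR, 8), (39, JFK, MIA, MIA, 8), (39, MIA, MIA, BOS, 8), (39, MIA, MIA, LHR, 8), (39, MIA, MIA, MIA, 8), (9, JFK, MIA, BOS, 30), (9, JFK, MIA, LHR, 30), (9, JFK, MIA, MIA, 30), (9, MIA, MIA, BOS, 30), (9, MIA, MIA, LHR, 30), (9, MIA, MIA, MIA, 30)}
σ[src ≠ LHR]: keep tuples satisfying src ≠ LHR → {(16, SFO, SEA, CDG, 2), (16, SFO, SEA, LHR, 2), (16, SFO, SEA, NRT, 2), (28, JFK, MIA, BOS, 40), (28, JFK, MIA, LHR, 40), (28, JFK, MIA, MIA, 40), (28, MIA, MIA, BOS, 40), (28, MIA, MIA, LHR, 40), (28, MIA, MIA, MIA, 40), (34, DEN, DEN, ATL, 20), (34, DEN, DEN, CDG, 20), (34, JFK, MIA, BOS, 38), (34, JFK, MIA, LHR, 38), (34, JFK, MIA, MIA, 38), (34, MIA, MIA, BOS, 38), (34, MIA, MIA, LHR, 38), (34, MIA, MIA, MIA, 38), (34, SFO, DEN, ATL, 20), (34, SFO, DEN, CDG, 20), (39, JFK, MIA, BOS, 8), (39, JFK, MIA, LHR, 8), (39, JFK, MIA, MIA, 8), (39, MIA, MIA, BOS, 8), (39, MIA, MIA, LHR, 8), (39, MIA, MIA, MIA, 8), (9, JFK, MIA, BOS, 30), (9, JFK, MIA, LHR, 30), (9, JFK, MIA, MIA, 30), (9, MIA, MIA, BOS, 30), (9, MIA, MIA, LHR, 30), (9, MIA, MIA, MIA, 30)}
π[src, city, pid]: project onto (src, city, pid) (20 duplicate(s) eliminated) → {(DEN, DEN, 20), (JFK, MIA, 30), (JFK, MIA, 38), (JFK, MIA, 40), (JFK, MIA, 8), (MIA, MIA, 30), (MIA, MIA, 38), (MIA, MIA, 40), (MIA, MIA, 8), (SFO, DEN, 20), (SFO, SEA, 2)}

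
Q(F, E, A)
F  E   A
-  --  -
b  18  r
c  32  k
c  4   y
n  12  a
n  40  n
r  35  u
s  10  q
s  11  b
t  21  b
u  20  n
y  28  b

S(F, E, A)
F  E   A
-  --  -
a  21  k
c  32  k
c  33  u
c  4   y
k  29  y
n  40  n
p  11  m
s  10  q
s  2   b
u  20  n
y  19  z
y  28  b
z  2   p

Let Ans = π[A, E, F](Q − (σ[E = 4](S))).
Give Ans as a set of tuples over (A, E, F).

Filtering on E = 4 leaves {(c, 4, y)}.
Difference: {(b, 18, r), (c, 32, k), (c, 4, y), (n, 12, a), (n, 40, n), (r, 35, u), (s, 10, q), (s, 11, b), (t, 21, b), (u, 20, n), (y, 28, b)} with {(c, 4, y)} → {(b, 18, r), (c, 32, k), (n, 12, a), (n, 40, n), (r, 35, u), (s, 10, q), (s, 11, b), (t, 21, b), (u, 20, n), (y, 28, b)}
Projecting to A, E, F: {(a, 12, n), (b, 11, s), (b, 21, t), (b, 28, y), (k, 32, c), (n, 20, u), (n, 40, n), (q, 10, s), (r, 18, b), (u, 35, r)}

{(a, 12, n), (b, 11, s), (b, 21, t), (b, 28, y), (k, 32, c), (n, 20, u), (n, 40, n), (q, 10, s), (r, 18, b), (u, 35, r)}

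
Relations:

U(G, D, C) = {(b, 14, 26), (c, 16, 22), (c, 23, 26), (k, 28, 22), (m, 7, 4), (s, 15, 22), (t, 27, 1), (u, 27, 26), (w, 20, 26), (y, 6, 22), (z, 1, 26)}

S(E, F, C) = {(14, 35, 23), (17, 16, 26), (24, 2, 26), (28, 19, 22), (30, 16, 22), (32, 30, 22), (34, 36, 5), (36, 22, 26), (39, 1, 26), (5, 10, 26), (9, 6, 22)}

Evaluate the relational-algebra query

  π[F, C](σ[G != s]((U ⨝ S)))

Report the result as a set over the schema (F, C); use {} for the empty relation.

{(1, 26), (10, 26), (16, 22), (16, 26), (19, 22), (2, 26), (22, 26), (30, 22), (6, 22)}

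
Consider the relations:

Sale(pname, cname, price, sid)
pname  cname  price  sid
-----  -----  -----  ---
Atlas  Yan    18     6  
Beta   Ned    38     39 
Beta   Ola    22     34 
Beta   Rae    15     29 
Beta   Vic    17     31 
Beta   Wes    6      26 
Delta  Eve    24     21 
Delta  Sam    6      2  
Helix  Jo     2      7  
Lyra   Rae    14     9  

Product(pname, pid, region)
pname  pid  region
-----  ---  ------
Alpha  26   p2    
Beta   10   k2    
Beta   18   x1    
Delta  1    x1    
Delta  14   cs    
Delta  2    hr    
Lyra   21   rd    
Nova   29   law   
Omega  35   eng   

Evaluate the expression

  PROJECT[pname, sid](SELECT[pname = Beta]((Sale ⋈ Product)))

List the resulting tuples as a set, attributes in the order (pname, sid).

{(Beta, 26), (Beta, 29), (Beta, 31), (Beta, 34), (Beta, 39)}

Joining Sale and Product on pname yields {(Beta, Ned, 38, 39, 10, k2), (Beta, Ned, 38, 39, 18, x1), (Beta, Ola, 22, 34, 10, k2), (Beta, Ola, 22, 34, 18, x1), (Beta, Rae, 15, 29, 10, k2), (Beta, Rae, 15, 29, 18, x1), (Beta, Vic, 17, 31, 10, k2), (Beta, Vic, 17, 31, 18, x1), (Beta, Wes, 6, 26, 10, k2), (Beta, Wes, 6, 26, 18, x1), (Delta, Eve, 24, 21, 1, x1), (Delta, Eve, 24, 21, 14, cs), (Delta, Eve, 24, 21, 2, hr), (Delta, Sam, 6, 2, 1, x1), (Delta, Sam, 6, 2, 14, cs), (Delta, Sam, 6, 2, 2, hr), (Lyra, Rae, 14, 9, 21, rd)}.
σ[pname = Beta]: keep tuples satisfying pname = Beta → {(Beta, Ned, 38, 39, 10, k2), (Beta, Ned, 38, 39, 18, x1), (Beta, Ola, 22, 34, 10, k2), (Beta, Ola, 22, 34, 18, x1), (Beta, Rae, 15, 29, 10, k2), (Beta, Rae, 15, 29, 18, x1), (Beta, Vic, 17, 31, 10, k2), (Beta, Vic, 17, 31, 18, x1), (Beta, Wes, 6, 26, 10, k2), (Beta, Wes, 6, 26, 18, x1)}
π[pname, sid]: project onto (pname, sid) (5 duplicate(s) eliminated) → {(Beta, 26), (Beta, 29), (Beta, 31), (Beta, 34), (Beta, 39)}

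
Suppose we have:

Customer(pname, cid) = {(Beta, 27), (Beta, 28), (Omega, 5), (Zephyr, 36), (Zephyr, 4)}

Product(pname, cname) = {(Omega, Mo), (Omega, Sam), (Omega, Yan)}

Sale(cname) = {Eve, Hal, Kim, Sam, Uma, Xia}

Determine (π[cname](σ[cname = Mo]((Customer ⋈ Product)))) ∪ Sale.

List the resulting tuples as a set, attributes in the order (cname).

{Eve, Hal, Kim, Mo, Sam, Uma, Xia}

Natural join on pname: {(Omega, 5, Mo), (Omega, 5, Sam), (Omega, 5, Yan)}
σ[cname = Mo]: keep tuples satisfying cname = Mo → {(Omega, 5, Mo)}
π[cname]: project onto (cname) → {Mo}
Union: {Mo} with {Eve, Hal, Kim, Sam, Uma, Xia} → {Eve, Hal, Kim, Mo, Sam, Uma, Xia}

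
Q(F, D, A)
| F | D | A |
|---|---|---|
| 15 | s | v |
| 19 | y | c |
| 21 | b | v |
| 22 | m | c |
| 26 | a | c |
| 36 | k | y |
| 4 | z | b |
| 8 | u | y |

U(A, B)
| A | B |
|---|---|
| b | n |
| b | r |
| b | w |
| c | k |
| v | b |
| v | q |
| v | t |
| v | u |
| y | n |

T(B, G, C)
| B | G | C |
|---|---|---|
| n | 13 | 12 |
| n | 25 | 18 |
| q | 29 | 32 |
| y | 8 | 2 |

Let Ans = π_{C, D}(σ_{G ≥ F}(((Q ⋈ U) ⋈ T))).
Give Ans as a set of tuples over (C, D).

{(12, u), (12, z), (18, u), (18, z), (32, b), (32, s)}

Joining Q and U on A yields {(15, s, v, b), (15, s, v, q), (15, s, v, t), (15, s, v, u), (19, y, c, k), (21, b, v, b), (21, b, v, q), (21, b, v, t), (21, b, v, u), (22, m, c, k), (26, a, c, k), (36, k, y, n), (4, z, b, n), (4, z, b, r), (4, z, b, w), (8, u, y, n)}.
Joining (Q ⋈ U) and T on B yields {(15, s, v, q, 29, 32), (21, b, v, q, 29, 32), (36, k, y, n, 13, 12), (36, k, y, n, 25, 18), (4, z, b, n, 13, 12), (4, z, b, n, 25, 18), (8, u, y, n, 13, 12), (8, u, y, n, 25, 18)}.
σ[G ≥ F]: keep tuples satisfying G ≥ F → {(15, s, v, q, 29, 32), (21, b, v, q, 29, 32), (4, z, b, n, 13, 12), (4, z, b, n, 25, 18), (8, u, y, n, 13, 12), (8, u, y, n, 25, 18)}
Projecting to C, D: {(12, u), (12, z), (18, u), (18, z), (32, b), (32, s)}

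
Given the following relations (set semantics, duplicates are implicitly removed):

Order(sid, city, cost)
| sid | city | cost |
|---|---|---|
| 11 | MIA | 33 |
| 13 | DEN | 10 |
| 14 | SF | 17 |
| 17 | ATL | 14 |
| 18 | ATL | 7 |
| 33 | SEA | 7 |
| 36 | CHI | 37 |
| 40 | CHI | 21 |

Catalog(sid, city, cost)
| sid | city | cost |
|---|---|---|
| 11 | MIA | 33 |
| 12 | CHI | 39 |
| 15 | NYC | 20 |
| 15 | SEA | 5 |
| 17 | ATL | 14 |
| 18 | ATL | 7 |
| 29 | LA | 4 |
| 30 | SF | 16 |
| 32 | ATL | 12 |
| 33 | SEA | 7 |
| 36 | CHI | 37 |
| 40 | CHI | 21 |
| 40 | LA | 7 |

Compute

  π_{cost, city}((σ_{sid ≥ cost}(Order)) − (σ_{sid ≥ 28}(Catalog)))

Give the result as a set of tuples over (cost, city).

{(10, DEN), (14, ATL), (7, ATL)}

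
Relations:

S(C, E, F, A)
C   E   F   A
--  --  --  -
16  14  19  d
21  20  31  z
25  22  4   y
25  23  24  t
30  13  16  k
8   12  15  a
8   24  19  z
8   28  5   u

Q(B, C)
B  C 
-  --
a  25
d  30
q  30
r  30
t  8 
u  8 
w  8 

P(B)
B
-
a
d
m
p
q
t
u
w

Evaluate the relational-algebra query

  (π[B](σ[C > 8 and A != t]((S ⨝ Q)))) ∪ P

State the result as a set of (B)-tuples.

Natural join on C: {(25, 22, 4, y, a), (25, 23, 24, t, a), (30, 13, 16, k, d), (30, 13, 16, k, q), (30, 13, 16, k, r), (8, 12, 15, a, t), (8, 12, 15, a, u), (8, 12, 15, a, w), (8, 24, 19, z, t), (8, 24, 19, z, u), (8, 24, 19, z, w), (8, 28, 5, u, t), (8, 28, 5, u, u), (8, 28, 5, u, w)}
σ[C > 8 and A != t]: keep tuples satisfying C > 8 and A != t → {(25, 22, 4, y, a), (30, 13, 16, k, d), (30, 13, 16, k, q), (30, 13, 16, k, r)}
Keep only column(s) B: {a, d, q, r}
Set union of the two operands is {a, d, m, p, q, r, t, u, w}.

{a, d, m, p, q, r, t, u, w}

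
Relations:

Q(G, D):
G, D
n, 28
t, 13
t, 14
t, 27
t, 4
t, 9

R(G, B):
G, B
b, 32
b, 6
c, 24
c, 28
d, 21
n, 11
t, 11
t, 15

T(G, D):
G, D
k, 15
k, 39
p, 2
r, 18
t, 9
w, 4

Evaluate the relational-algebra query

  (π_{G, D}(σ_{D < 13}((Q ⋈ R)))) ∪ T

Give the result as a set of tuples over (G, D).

Natural join on G: {(n, 28, 11), (t, 13, 11), (t, 13, 15), (t, 14, 11), (t, 14, 15), (t, 27, 11), (t, 27, 15), (t, 4, 11), (t, 4, 15), (t, 9, 11), (t, 9, 15)}
Apply σ_{D < 13}; surviving tuples: {(t, 4, 11), (t, 4, 15), (t, 9, 11), (t, 9, 15)}
π_{G, D} gives {(t, 4), (t, 9)} (2 duplicate(s) eliminated).
Union: {(t, 4), (t, 9)} with {(k, 15), (k, 39), (p, 2), (r, 18), (t, 9), (w, 4)} → {(k, 15), (k, 39), (p, 2), (r, 18), (t, 4), (t, 9), (w, 4)}

{(k, 15), (k, 39), (p, 2), (r, 18), (t, 4), (t, 9), (w, 4)}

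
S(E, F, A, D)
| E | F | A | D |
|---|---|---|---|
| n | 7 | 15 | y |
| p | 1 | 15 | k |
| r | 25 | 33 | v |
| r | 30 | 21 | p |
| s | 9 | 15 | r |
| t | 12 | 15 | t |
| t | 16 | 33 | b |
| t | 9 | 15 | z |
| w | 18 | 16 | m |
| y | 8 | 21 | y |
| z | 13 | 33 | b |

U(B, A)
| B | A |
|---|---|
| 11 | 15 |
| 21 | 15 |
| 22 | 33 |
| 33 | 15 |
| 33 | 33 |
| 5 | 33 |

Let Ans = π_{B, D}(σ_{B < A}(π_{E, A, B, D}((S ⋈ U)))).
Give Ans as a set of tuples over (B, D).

Joining S and U on A yields {(n, 7, 15, y, 11), (n, 7, 15, y, 21), (n, 7, 15, y, 33), (p, 1, 15, k, 11), (p, 1, 15, k, 21), (p, 1, 15, k, 33), (r, 25, 33, v, 22), (r, 25, 33, v, 33), (r, 25, 33, v, 5), (s, 9, 15, r, 11), (s, 9, 15, r, 21), (s, 9, 15, r, 33), (t, 12, 15, t, 11), (t, 12, 15, t, 21), (t, 12, 15, t, 33), (t, 16, 33, b, 22), (t, 16, 33, b, 33), (t, 16, 33, b, 5), (t, 9, 15, z, 11), (t, 9, 15, z, 21), (t, 9, 15, z, 33), (z, 13, 33, b, 22), (z, 13, 33, b, 33), (z, 13, 33, b, 5)}.
π[E, A, B, D]: project onto (E, A, B, D) → {(n, 15, 11, y), (n, 15, 21, y), (n, 15, 33, y), (p, 15, 11, k), (p, 15, 21, k), (p, 15, 33, k), (r, 33, 22, v), (r, 33, 33, v), (r, 33, 5, v), (s, 15, 11, r), (s, 15, 21, r), (s, 15, 33, r), (t, 15, 11, t), (t, 15, 11, z), (t, 15, 21, t), (t, 15, 21, z), (t, 15, 33, t), (t, 15, 33, z), (t, 33, 22, b), (t, 33, 33, b), (t, 33, 5, b), (z, 33, 22, b), (z, 33, 33, b), (z, 33, 5, b)}
Selection B < A: {(n, 15, 11, y), (p, 15, 11, k), (r, 33, 22, v), (r, 33, 5, v), (s, 15, 11, r), (t, 15, 11, t), (t, 15, 11, z), (t, 33, 22, b), (t, 33, 5, b), (z, 33, 22, b), (z, 33, 5, b)}
π[B, D]: project onto (B, D) (2 duplicate(s) eliminated) → {(11, k), (11, r), (11, t), (11, y), (11, z), (22, b), (22, v), (5, b), (5, v)}

{(11, k), (11, r), (11, t), (11, y), (11, z), (22, b), (22, v), (5, b), (5, v)}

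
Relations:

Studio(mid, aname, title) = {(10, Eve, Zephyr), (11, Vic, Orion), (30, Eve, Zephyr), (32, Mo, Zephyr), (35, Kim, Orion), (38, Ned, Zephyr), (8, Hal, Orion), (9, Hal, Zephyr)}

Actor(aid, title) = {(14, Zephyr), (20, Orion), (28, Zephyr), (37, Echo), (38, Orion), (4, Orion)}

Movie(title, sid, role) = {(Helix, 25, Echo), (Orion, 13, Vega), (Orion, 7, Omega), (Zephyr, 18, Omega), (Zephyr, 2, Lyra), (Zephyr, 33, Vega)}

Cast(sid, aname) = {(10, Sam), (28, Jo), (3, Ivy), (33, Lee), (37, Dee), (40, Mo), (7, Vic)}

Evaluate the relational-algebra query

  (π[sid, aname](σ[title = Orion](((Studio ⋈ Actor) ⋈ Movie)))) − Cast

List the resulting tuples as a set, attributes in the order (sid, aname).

{(13, Hal), (13, Kim), (13, Vic), (7, Hal), (7, Kim)}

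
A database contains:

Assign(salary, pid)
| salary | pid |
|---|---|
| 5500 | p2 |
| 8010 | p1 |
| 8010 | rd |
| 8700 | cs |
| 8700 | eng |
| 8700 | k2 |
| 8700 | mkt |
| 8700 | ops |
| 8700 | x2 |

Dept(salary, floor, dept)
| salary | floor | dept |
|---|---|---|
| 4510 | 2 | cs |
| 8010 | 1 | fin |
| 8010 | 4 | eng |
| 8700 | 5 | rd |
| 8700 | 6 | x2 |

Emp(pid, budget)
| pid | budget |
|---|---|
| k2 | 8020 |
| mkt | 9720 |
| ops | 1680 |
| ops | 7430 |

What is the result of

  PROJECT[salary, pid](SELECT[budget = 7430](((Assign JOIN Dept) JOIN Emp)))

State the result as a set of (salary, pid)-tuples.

Joining Assign and Dept on salary yields {(8010, p1, 1, fin), (8010, p1, 4, eng), (8010, rd, 1, fin), (8010, rd, 4, eng), (8700, cs, 5, rd), (8700, cs, 6, x2), (8700, eng, 5, rd), (8700, eng, 6, x2), (8700, k2, 5, rd), (8700, k2, 6, x2), (8700, mkt, 5, rd), (8700, mkt, 6, x2), (8700, ops, 5, rd), (8700, ops, 6, x2), (8700, x2, 5, rd), (8700, x2, 6, x2)}.
Joining (Assign JOIN Dept) and Emp on pid yields {(8700, k2, 5, rd, 8020), (8700, k2, 6, x2, 8020), (8700, mkt, 5, rd, 9720), (8700, mkt, 6, x2, 9720), (8700, ops, 5, rd, 1680), (8700, ops, 5, rd, 7430), (8700, ops, 6, x2, 1680), (8700, ops, 6, x2, 7430)}.
Apply σ_{budget = 7430}; surviving tuples: {(8700, ops, 5, rd, 7430), (8700, ops, 6, x2, 7430)}
π[salary, pid]: project onto (salary, pid) (1 duplicate(s) eliminated) → {(8700, ops)}

{(8700, ops)}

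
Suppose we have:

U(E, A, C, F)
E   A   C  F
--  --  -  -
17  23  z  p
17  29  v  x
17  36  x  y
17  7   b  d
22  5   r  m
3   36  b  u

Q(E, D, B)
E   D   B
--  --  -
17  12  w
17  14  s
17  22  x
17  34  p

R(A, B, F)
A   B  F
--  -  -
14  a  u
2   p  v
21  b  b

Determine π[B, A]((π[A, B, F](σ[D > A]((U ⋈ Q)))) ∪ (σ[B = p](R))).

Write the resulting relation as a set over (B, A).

{(p, 2), (p, 23), (p, 29), (p, 7), (s, 7), (w, 7), (x, 7)}

U ⋈ Q (natural join on E): {(17, 23, z, p, 12, w), (17, 23, z, p, 14, s), (17, 23, z, p, 22, x), (17, 23, z, p, 34, p), (17, 29, v, x, 12, w), (17, 29, v, x, 14, s), (17, 29, v, x, 22, x), (17, 29, v, x, 34, p), (17, 36, x, y, 12, w), (17, 36, x, y, 14, s), (17, 36, x, y, 22, x), (17, 36, x, y, 34, p), (17, 7, b, d, 12, w), (17, 7, b, d, 14, s), (17, 7, b, d, 22, x), (17, 7, b, d, 34, p)}
Filtering on D > A leaves {(17, 23, z, p, 34, p), (17, 29, v, x, 34, p), (17, 7, b, d, 12, w), (17, 7, b, d, 14, s), (17, 7, b, d, 22, x), (17, 7, b, d, 34, p)}.
Keep only column(s) A, B, F: {(23, p, p), (29, p, x), (7, p, d), (7, s, d), (7, w, d), (7, x, d)}
Filtering on B = p leaves {(2, p, v)}.
Union: {(23, p, p), (29, p, x), (7, p, d), (7, s, d), (7, w, d), (7, x, d)} with {(2, p, v)} → {(2, p, v), (23, p, p), (29, p, x), (7, p, d), (7, s, d), (7, w, d), (7, x, d)}
Keep only column(s) B, A: {(p, 2), (p, 23), (p, 29), (p, 7), (s, 7), (w, 7), (x, 7)}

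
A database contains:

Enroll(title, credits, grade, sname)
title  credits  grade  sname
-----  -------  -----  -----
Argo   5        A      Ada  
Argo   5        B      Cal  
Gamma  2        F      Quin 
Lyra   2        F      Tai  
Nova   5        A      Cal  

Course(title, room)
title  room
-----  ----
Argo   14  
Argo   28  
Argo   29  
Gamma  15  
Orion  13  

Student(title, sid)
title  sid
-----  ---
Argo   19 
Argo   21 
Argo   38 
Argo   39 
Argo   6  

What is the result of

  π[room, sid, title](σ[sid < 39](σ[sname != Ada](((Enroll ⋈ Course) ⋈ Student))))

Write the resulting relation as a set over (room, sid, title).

Enroll ⋈ Course (natural join on title): {(Argo, 5, A, Ada, 14), (Argo, 5, A, Ada, 28), (Argo, 5, A, Ada, 29), (Argo, 5, B, Cal, 14), (Argo, 5, B, Cal, 28), (Argo, 5, B, Cal, 29), (Gamma, 2, F, Quin, 15)}
(Enroll ⋈ Course) ⋈ Student (natural join on title): {(Argo, 5, A, Ada, 14, 19), (Argo, 5, A, Ada, 14, 21), (Argo, 5, A, Ada, 14, 38), (Argo, 5, A, Ada, 14, 39), (Argo, 5, A, Ada, 14, 6), (Argo, 5, A, Ada, 28, 19), (Argo, 5, A, Ada, 28, 21), (Argo, 5, A, Ada, 28, 38), (Argo, 5, A, Ada, 28, 39), (Argo, 5, A, Ada, 28, 6), (Argo, 5, A, Ada, 29, 19), (Argo, 5, A, Ada, 29, 21), (Argo, 5, A, Ada, 29, 38), (Argo, 5, A, Ada, 29, 39), (Argo, 5, A, Ada, 29, 6), (Argo, 5, B, Cal, 14, 19), (Argo, 5, B, Cal, 14, 21), (Argo, 5, B, Cal, 14, 38), (Argo, 5, B, Cal, 14, 39), (Argo, 5, B, Cal, 14, 6), (Argo, 5, B, Cal, 28, 19), (Argo, 5, B, Cal, 28, 21), (Argo, 5, B, Cal, 28, 38), (Argo, 5, B, Cal, 28, 39), (Argo, 5, B, Cal, 28, 6), (Argo, 5, B, Cal, 29, 19), (Argo, 5, B, Cal, 29, 21), (Argo, 5, B, Cal, 29, 38), (Argo, 5, B, Cal, 29, 39), (Argo, 5, B, Cal, 29, 6)}
Selection sname != Ada: {(Argo, 5, B, Cal, 14, 19), (Argo, 5, B, Cal, 14, 21), (Argo, 5, B, Cal, 14, 38), (Argo, 5, B, Cal, 14, 39), (Argo, 5, B, Cal, 14, 6), (Argo, 5, B, Cal, 28, 19), (Argo, 5, B, Cal, 28, 21), (Argo, 5, B, Cal, 28, 38), (Argo, 5, B, Cal, 28, 39), (Argo, 5, B, Cal, 28, 6), (Argo, 5, B, Cal, 29, 19), (Argo, 5, B, Cal, 29, 21), (Argo, 5, B, Cal, 29, 38), (Argo, 5, B, Cal, 29, 39), (Argo, 5, B, Cal, 29, 6)}
Selection sid < 39: {(Argo, 5, B, Cal, 14, 19), (Argo, 5, B, Cal, 14, 21), (Argo, 5, B, Cal, 14, 38), (Argo, 5, B, Cal, 14, 6), (Argo, 5, B, Cal, 28, 19), (Argo, 5, B, Cal, 28, 21), (Argo, 5, B, Cal, 28, 38), (Argo, 5, B, Cal, 28, 6), (Argo, 5, B, Cal, 29, 19), (Argo, 5, B, Cal, 29, 21), (Argo, 5, B, Cal, 29, 38), (Argo, 5, B, Cal, 29, 6)}
π[room, sid, title]: project onto (room, sid, title) → {(14, 19, Argo), (14, 21, Argo), (14, 38, Argo), (14, 6, Argo), (28, 19, Argo), (28, 21, Argo), (28, 38, Argo), (28, 6, Argo), (29, 19, Argo), (29, 21, Argo), (29, 38, Argo), (29, 6, Argo)}

{(14, 19, Argo), (14, 21, Argo), (14, 38, Argo), (14, 6, Argo), (28, 19, Argo), (28, 21, Argo), (28, 38, Argo), (28, 6, Argo), (29, 19, Argo), (29, 21, Argo), (29, 38, Argo), (29, 6, Argo)}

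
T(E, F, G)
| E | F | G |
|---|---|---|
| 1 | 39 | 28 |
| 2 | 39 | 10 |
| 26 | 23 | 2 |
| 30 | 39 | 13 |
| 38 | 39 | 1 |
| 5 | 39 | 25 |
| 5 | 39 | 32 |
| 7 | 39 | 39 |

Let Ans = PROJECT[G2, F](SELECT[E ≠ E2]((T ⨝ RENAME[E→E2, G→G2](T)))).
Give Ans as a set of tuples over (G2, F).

ρ[E→E2, G→G2]: schema becomes (E2, F, G2); tuples unchanged.
Joining T and RENAME[E→E2, G→G2](T) on F yields {(1, 39, 28, 1, 28), (1, 39, 28, 2, 10), (1, 39, 28, 30, 13), (1, 39, 28, 38, 1), (1, 39, 28, 5, 25), (1, 39, 28, 5, 32), (1, 39, 28, 7, 39), (2, 39, 10, 1, 28), (2, 39, 10, 2, 10), (2, 39, 10, 30, 13), (2, 39, 10, 38, 1), (2, 39, 10, 5, 25), (2, 39, 10, 5, 32), (2, 39, 10, 7, 39), (26, 23, 2, 26, 2), (30, 39, 13, 1, 28), (30, 39, 13, 2, 10), (30, 39, 13, 30, 13), (30, 39, 13, 38, 1), (30, 39, 13, 5, 25), (30, 39, 13, 5, 32), (30, 39, 13, 7, 39), (38, 39, 1, 1, 28), (38, 39, 1, 2, 10), (38, 39, 1, 30, 13), (38, 39, 1, 38, 1), (38, 39, 1, 5, 25), (38, 39, 1, 5, 32), (38, 39, 1, 7, 39), (5, 39, 25, 1, 28), (5, 39, 25, 2, 10), (5, 39, 25, 30, 13), (5, 39, 25, 38, 1), (5, 39, 25, 5, 25), (5, 39, 25, 5, 32), (5, 39, 25, 7, 39), (5, 39, 32, 1, 28), (5, 39, 32, 2, 10), (5, 39, 32, 30, 13), (5, 39, 32, 38, 1), (5, 39, 32, 5, 25), (5, 39, 32, 5, 32), (5, 39, 32, 7, 39), (7, 39, 39, 1, 28), (7, 39, 39, 2, 10), (7, 39, 39, 30, 13), (7, 39, 39, 38, 1), (7, 39, 39, 5, 25), (7, 39, 39, 5, 32), (7, 39, 39, 7, 39)}.
Apply σ_{E ≠ E2}; surviving tuples: {(1, 39, 28, 2, 10), (1, 39, 28, 30, 13), (1, 39, 28, 38, 1), (1, 39, 28, 5, 25), (1, 39, 28, 5, 32), (1, 39, 28, 7, 39), (2, 39, 10, 1, 28), (2, 39, 10, 30, 13), (2, 39, 10, 38, 1), (2, 39, 10, 5, 25), (2, 39, 10, 5, 32), (2, 39, 10, 7, 39), (30, 39, 13, 1, 28), (30, 39, 13, 2, 10), (30, 39, 13, 38, 1), (30, 39, 13, 5, 25), (30, 39, 13, 5, 32), (30, 39, 13, 7, 39), (38, 39, 1, 1, 28), (38, 39, 1, 2, 10), (38, 39, 1, 30, 13), (38, 39, 1, 5, 25), (38, 39, 1, 5, 32), (38, 39, 1, 7, 39), (5, 39, 25, 1, 28), (5, 39, 25, 2, 10), (5, 39, 25, 30, 13), (5, 39, 25, 38, 1), (5, 39, 25, 7, 39), (5, 39, 32, 1, 28), (5, 39, 32, 2, 10), (5, 39, 32, 30, 13), (5, 39, 32, 38, 1), (5, 39, 32, 7, 39), (7, 39, 39, 1, 28), (7, 39, 39, 2, 10), (7, 39, 39, 30, 13), (7, 39, 39, 38, 1), (7, 39, 39, 5, 25), (7, 39, 39, 5, 32)}
π[G2, F]: project onto (G2, F) (33 duplicate(s) eliminated) → {(1, 39), (10, 39), (13, 39), (25, 39), (28, 39), (32, 39), (39, 39)}

{(1, 39), (10, 39), (13, 39), (25, 39), (28, 39), (32, 39), (39, 39)}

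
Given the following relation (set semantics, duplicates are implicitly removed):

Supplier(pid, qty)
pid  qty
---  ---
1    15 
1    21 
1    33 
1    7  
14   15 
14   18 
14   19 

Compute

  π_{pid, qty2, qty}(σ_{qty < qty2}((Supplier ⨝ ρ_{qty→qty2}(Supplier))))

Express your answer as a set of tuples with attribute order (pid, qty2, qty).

ρ[qty→qty2]: schema becomes (pid, qty2); tuples unchanged.
Supplier ⋈ ρ_{qty→qty2}(Supplier) (natural join on pid): {(1, 15, 15), (1, 15, 21), (1, 15, 33), (1, 15, 7), (1, 21, 15), (1, 21, 21), (1, 21, 33), (1, 21, 7), (1, 33, 15), (1, 33, 21), (1, 33, 33), (1, 33, 7), (1, 7, 15), (1, 7, 21), (1, 7, 33), (1, 7, 7), (14, 15, 15), (14, 15, 18), (14, 15, 19), (14, 18, 15), (14, 18, 18), (14, 18, 19), (14, 19, 15), (14, 19, 18), (14, 19, 19)}
σ[qty < qty2]: keep tuples satisfying qty < qty2 → {(1, 15, 21), (1, 15, 33), (1, 21, 33), (1, 7, 15), (1, 7, 21), (1, 7, 33), (14, 15, 18), (14, 15, 19), (14, 18, 19)}
π_{pid, qty2, qty} gives {(1, 15, 7), (1, 21, 15), (1, 21, 7), (1, 33, 15), (1, 33, 21), (1, 33, 7), (14, 18, 15), (14, 19, 15), (14, 19, 18)}.

{(1, 15, 7), (1, 21, 15), (1, 21, 7), (1, 33, 15), (1, 33, 21), (1, 33, 7), (14, 18, 15), (14, 19, 15), (14, 19, 18)}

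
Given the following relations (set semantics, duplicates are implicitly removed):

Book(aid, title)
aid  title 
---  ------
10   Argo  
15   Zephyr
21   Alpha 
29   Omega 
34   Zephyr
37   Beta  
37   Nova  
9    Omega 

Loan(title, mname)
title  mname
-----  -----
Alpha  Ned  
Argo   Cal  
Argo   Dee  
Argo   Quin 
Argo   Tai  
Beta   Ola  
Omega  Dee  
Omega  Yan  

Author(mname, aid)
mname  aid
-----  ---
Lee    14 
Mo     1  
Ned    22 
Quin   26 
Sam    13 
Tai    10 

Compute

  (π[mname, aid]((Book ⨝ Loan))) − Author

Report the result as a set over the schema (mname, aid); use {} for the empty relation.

Natural join on title: {(10, Argo, Cal), (10, Argo, Dee), (10, Argo, Quin), (10, Argo, Tai), (21, Alpha, Ned), (29, Omega, Dee), (29, Omega, Yan), (37, Beta, Ola), (9, Omega, Dee), (9, Omega, Yan)}
π_{mname, aid} gives {(Cal, 10), (Dee, 10), (Dee, 29), (Dee, 9), (Ned, 21), (Ola, 37), (Quin, 10), (Tai, 10), (Yan, 29), (Yan, 9)}.
Taking the difference: {(Cal, 10), (Dee, 10), (Dee, 29), (Dee, 9), (Ned, 21), (Ola, 37), (Quin, 10), (Yan, 29), (Yan, 9)}

{(Cal, 10), (Dee, 10), (Dee, 29), (Dee, 9), (Ned, 21), (Ola, 37), (Quin, 10), (Yan, 29), (Yan, 9)}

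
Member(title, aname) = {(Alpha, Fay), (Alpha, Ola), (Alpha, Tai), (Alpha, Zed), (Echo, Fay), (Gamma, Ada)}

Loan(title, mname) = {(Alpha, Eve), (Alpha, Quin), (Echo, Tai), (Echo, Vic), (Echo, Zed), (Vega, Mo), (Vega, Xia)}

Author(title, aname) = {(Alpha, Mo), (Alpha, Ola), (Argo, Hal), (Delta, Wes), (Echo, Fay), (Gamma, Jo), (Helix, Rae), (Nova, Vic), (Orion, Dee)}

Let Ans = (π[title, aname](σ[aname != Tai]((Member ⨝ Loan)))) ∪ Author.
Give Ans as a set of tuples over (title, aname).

Natural join on title: {(Alpha, Fay, Eve), (Alpha, Fay, Quin), (Alpha, Ola, Eve), (Alpha, Ola, Quin), (Alpha, Tai, Eve), (Alpha, Tai, Quin), (Alpha, Zed, Eve), (Alpha, Zed, Quin), (Echo, Fay, Tai), (Echo, Fay, Vic), (Echo, Fay, Zed)}
σ[aname != Tai]: keep tuples satisfying aname != Tai → {(Alpha, Fay, Eve), (Alpha, Fay, Quin), (Alpha, Ola, Eve), (Alpha, Ola, Quin), (Alpha, Zed, Eve), (Alpha, Zed, Quin), (Echo, Fay, Tai), (Echo, Fay, Vic), (Echo, Fay, Zed)}
Projecting to title, aname (5 duplicate(s) eliminated): {(Alpha, Fay), (Alpha, Ola), (Alpha, Zed), (Echo, Fay)}
Union: {(Alpha, Fay), (Alpha, Ola), (Alpha, Zed), (Echo, Fay)} with {(Alpha, Mo), (Alpha, Ola), (Argo, Hal), (Delta, Wes), (Echo, Fay), (Gamma, Jo), (Helix, Rae), (Nova, Vic), (Orion, Dee)} → {(Alpha, Fay), (Alpha, Mo), (Alpha, Ola), (Alpha, Zed), (Argo, Hal), (Delta, Wes), (Echo, Fay), (Gamma, Jo), (Helix, Rae), (Nova, Vic), (Orion, Dee)}

{(Alpha, Fay), (Alpha, Mo), (Alpha, Ola), (Alpha, Zed), (Argo, Hal), (Delta, Wes), (Echo, Fay), (Gamma, Jo), (Helix, Rae), (Nova, Vic), (Orion, Dee)}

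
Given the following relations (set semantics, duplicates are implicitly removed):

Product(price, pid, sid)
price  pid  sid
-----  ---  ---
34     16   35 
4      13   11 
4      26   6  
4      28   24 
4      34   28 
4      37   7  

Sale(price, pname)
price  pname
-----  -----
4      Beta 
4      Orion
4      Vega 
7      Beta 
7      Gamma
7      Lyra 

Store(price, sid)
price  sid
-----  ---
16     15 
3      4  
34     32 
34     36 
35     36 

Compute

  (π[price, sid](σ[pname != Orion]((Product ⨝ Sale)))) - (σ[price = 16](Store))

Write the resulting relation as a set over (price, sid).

Product ⋈ Sale (natural join on price): {(4, 13, 11, Beta), (4, 13, 11, Orion), (4, 13, 11, Vega), (4, 26, 6, Beta), (4, 26, 6, Orion), (4, 26, 6, Vega), (4, 28, 24, Beta), (4, 28, 24, Orion), (4, 28, 24, Vega), (4, 34, 28, Beta), (4, 34, 28, Orion), (4, 34, 28, Vega), (4, 37, 7, Beta), (4, 37, 7, Orion), (4, 37, 7, Vega)}
Apply σ_{pname != Orion}; surviving tuples: {(4, 13, 11, Beta), (4, 13, 11, Vega), (4, 26, 6, Beta), (4, 26, 6, Vega), (4, 28, 24, Beta), (4, 28, 24, Vega), (4, 34, 28, Beta), (4, 34, 28, Vega), (4, 37, 7, Beta), (4, 37, 7, Vega)}
π[price, sid]: project onto (price, sid) (5 duplicate(s) eliminated) → {(4, 11), (4, 24), (4, 28), (4, 6), (4, 7)}
Apply σ_{price = 16}; surviving tuples: {(16, 15)}
Taking the difference: {(4, 11), (4, 24), (4, 28), (4, 6), (4, 7)}

{(4, 11), (4, 24), (4, 28), (4, 6), (4, 7)}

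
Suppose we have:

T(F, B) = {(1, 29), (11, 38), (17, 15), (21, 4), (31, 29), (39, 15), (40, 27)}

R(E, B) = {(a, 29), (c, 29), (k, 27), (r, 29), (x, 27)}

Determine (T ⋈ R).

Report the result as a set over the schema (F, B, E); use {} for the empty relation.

{(1, 29, a), (1, 29, c), (1, 29, r), (31, 29, a), (31, 29, c), (31, 29, r), (40, 27, k), (40, 27, x)}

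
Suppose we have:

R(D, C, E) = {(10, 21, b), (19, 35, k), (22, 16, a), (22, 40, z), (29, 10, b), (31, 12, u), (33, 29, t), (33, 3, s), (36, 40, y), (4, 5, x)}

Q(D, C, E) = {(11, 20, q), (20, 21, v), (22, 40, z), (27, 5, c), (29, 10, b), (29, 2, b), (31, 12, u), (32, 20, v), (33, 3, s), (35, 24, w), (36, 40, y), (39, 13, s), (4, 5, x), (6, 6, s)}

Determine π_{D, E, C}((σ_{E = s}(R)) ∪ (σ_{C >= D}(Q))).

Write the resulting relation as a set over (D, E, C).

{(11, q, 20), (20, v, 21), (22, z, 40), (33, s, 3), (36, y, 40), (4, x, 5), (6, s, 6)}

σ[E = s]: keep tuples satisfying E = s → {(33, 3, s)}
σ[C >= D]: keep tuples satisfying C >= D → {(11, 20, q), (20, 21, v), (22, 40, z), (36, 40, y), (4, 5, x), (6, 6, s)}
Set union of the two operands is {(11, 20, q), (20, 21, v), (22, 40, z), (33, 3, s), (36, 40, y), (4, 5, x), (6, 6, s)}.
Keep only column(s) D, E, C: {(11, q, 20), (20, v, 21), (22, z, 40), (33, s, 3), (36, y, 40), (4, x, 5), (6, s, 6)}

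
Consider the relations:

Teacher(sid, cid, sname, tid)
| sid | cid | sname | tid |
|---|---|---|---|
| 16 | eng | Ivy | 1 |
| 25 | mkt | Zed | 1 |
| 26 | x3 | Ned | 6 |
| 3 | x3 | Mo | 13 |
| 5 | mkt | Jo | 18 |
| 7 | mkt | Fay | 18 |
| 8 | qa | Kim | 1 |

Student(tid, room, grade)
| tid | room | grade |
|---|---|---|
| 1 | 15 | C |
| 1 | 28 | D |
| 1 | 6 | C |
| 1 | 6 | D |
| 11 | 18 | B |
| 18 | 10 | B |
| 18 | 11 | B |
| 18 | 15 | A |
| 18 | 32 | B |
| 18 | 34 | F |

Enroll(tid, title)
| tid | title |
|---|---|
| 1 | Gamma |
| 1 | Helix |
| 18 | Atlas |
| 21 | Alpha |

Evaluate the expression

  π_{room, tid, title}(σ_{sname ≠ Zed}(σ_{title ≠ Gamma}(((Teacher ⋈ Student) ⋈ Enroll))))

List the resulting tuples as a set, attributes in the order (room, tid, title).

Teacher ⋈ Student (natural join on tid): {(16, eng, Ivy, 1, 15, C), (16, eng, Ivy, 1, 28, D), (16, eng, Ivy, 1, 6, C), (16, eng, Ivy, 1, 6, D), (25, mkt, Zed, 1, 15, C), (25, mkt, Zed, 1, 28, D), (25, mkt, Zed, 1, 6, C), (25, mkt, Zed, 1, 6, D), (5, mkt, Jo, 18, 10, B), (5, mkt, Jo, 18, 11, B), (5, mkt, Jo, 18, 15, A), (5, mkt, Jo, 18, 32, B), (5, mkt, Jo, 18, 34, F), (7, mkt, Fay, 18, 10, B), (7, mkt, Fay, 18, 11, B), (7, mkt, Fay, 18, 15, A), (7, mkt, Fay, 18, 32, B), (7, mkt, Fay, 18, 34, F), (8, qa, Kim, 1, 15, C), (8, qa, Kim, 1, 28, D), (8, qa, Kim, 1, 6, C), (8, qa, Kim, 1, 6, D)}
(Teacher ⋈ Student) ⋈ Enroll (natural join on tid): {(16, eng, Ivy, 1, 15, C, Gamma), (16, eng, Ivy, 1, 15, C, Helix), (16, eng, Ivy, 1, 28, D, Gamma), (16, eng, Ivy, 1, 28, D, Helix), (16, eng, Ivy, 1, 6, C, Gamma), (16, eng, Ivy, 1, 6, C, Helix), (16, eng, Ivy, 1, 6, D, Gamma), (16, eng, Ivy, 1, 6, D, Helix), (25, mkt, Zed, 1, 15, C, Gamma), (25, mkt, Zed, 1, 15, C, Helix), (25, mkt, Zed, 1, 28, D, Gamma), (25, mkt, Zed, 1, 28, D, Helix), (25, mkt, Zed, 1, 6, C, Gamma), (25, mkt, Zed, 1, 6, C, Helix), (25, mkt, Zed, 1, 6, D, Gamma), (25, mkt, Zed, 1, 6, D, Helix), (5, mkt, Jo, 18, 10, B, Atlas), (5, mkt, Jo, 18, 11, B, Atlas), (5, mkt, Jo, 18, 15, A, Atlas), (5, mkt, Jo, 18, 32, B, Atlas), (5, mkt, Jo, 18, 34, F, Atlas), (7, mkt, Fay, 18, 10, B, Atlas), (7, mkt, Fay, 18, 11, B, Atlas), (7, mkt, Fay, 18, 15, A, Atlas), (7, mkt, Fay, 18, 32, B, Atlas), (7, mkt, Fay, 18, 34, F, Atlas), (8, qa, Kim, 1, 15, C, Gamma), (8, qa, Kim, 1, 15, C, Helix), (8, qa, Kim, 1, 28, D, Gamma), (8, qa, Kim, 1, 28, D, Helix), (8, qa, Kim, 1, 6, C, Gamma), (8, qa, Kim, 1, 6, C, Helix), (8, qa, Kim, 1, 6, D, Gamma), (8, qa, Kim, 1, 6, D, Helix)}
σ[title ≠ Gamma]: keep tuples satisfying title ≠ Gamma → {(16, eng, Ivy, 1, 15, C, Helix), (16, eng, Ivy, 1, 28, D, Helix), (16, eng, Ivy, 1, 6, C, Helix), (16, eng, Ivy, 1, 6, D, Helix), (25, mkt, Zed, 1, 15, C, Helix), (25, mkt, Zed, 1, 28, D, Helix), (25, mkt, Zed, 1, 6, C, Helix), (25, mkt, Zed, 1, 6, D, Helix), (5, mkt, Jo, 18, 10, B, Atlas), (5, mkt, Jo, 18, 11, B, Atlas), (5, mkt, Jo, 18, 15, A, Atlas), (5, mkt, Jo, 18, 32, B, Atlas), (5, mkt, Jo, 18, 34, F, Atlas), (7, mkt, Fay, 18, 10, B, Atlas), (7, mkt, Fay, 18, 11, B, Atlas), (7, mkt, Fay, 18, 15, A, Atlas), (7, mkt, Fay, 18, 32, B, Atlas), (7, mkt, Fay, 18, 34, F, Atlas), (8, qa, Kim, 1, 15, C, Helix), (8, qa, Kim, 1, 28, D, Helix), (8, qa, Kim, 1, 6, C, Helix), (8, qa, Kim, 1, 6, D, Helix)}
σ[sname ≠ Zed]: keep tuples satisfying sname ≠ Zed → {(16, eng, Ivy, 1, 15, C, Helix), (16, eng, Ivy, 1, 28, D, Helix), (16, eng, Ivy, 1, 6, C, Helix), (16, eng, Ivy, 1, 6, D, Helix), (5, mkt, Jo, 18, 10, B, Atlas), (5, mkt, Jo, 18, 11, B, Atlas), (5, mkt, Jo, 18, 15, A, Atlas), (5, mkt, Jo, 18, 32, B, Atlas), (5, mkt, Jo, 18, 34, F, Atlas), (7, mkt, Fay, 18, 10, B, Atlas), (7, mkt, Fay, 18, 11, B, Atlas), (7, mkt, Fay, 18, 15, A, Atlas), (7, mkt, Fay, 18, 32, B, Atlas), (7, mkt, Fay, 18, 34, F, Atlas), (8, qa, Kim, 1, 15, C, Helix), (8, qa, Kim, 1, 28, D, Helix), (8, qa, Kim, 1, 6, C, Helix), (8, qa, Kim, 1, 6, D, Helix)}
Projecting to room, tid, title (10 duplicate(s) eliminated): {(10, 18, Atlas), (11, 18, Atlas), (15, 1, Helix), (15, 18, Atlas), (28, 1, Helix), (32, 18, Atlas), (34, 18, Atlas), (6, 1, Helix)}

{(10, 18, Atlas), (11, 18, Atlas), (15, 1, Helix), (15, 18, Atlas), (28, 1, Helix), (32, 18, Atlas), (34, 18, Atlas), (6, 1, Helix)}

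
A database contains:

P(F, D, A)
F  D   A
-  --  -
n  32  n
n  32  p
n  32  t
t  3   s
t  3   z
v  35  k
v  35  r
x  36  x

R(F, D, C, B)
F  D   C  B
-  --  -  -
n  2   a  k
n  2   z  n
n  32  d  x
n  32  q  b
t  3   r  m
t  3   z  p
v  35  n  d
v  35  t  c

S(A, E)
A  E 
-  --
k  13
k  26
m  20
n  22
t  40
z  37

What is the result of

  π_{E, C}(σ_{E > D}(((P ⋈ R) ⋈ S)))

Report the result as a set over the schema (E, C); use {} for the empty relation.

Joining P and R on F, D yields {(n, 32, n, d, x), (n, 32, n, q, b), (n, 32, p, d, x), (n, 32, p, q, b), (n, 32, t, d, x), (n, 32, t, q, b), (t, 3, s, r, m), (t, 3, s, z, p), (t, 3, z, r, m), (t, 3, z, z, p), (v, 35, k, n, d), (v, 35, k, t, c), (v, 35, r, n, d), (v, 35, r, t, c)}.
Joining (P ⋈ R) and S on A yields {(n, 32, n, d, x, 22), (n, 32, n, q, b, 22), (n, 32, t, d, x, 40), (n, 32, t, q, b, 40), (t, 3, z, r, m, 37), (t, 3, z, z, p, 37), (v, 35, k, n, d, 13), (v, 35, k, n, d, 26), (v, 35, k, t, c, 13), (v, 35, k, t, c, 26)}.
Selection E > D: {(n, 32, t, d, x, 40), (n, 32, t, q, b, 40), (t, 3, z, r, m, 37), (t, 3, z, z, p, 37)}
Keep only column(s) E, C: {(37, r), (37, z), (40, d), (40, q)}

{(37, r), (37, z), (40, d), (40, q)}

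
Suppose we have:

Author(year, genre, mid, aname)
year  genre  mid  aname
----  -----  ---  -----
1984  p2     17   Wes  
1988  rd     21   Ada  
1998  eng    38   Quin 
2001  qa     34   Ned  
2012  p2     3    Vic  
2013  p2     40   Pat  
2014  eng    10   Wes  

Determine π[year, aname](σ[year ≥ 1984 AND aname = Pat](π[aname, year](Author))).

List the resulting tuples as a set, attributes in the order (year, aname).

Projecting to aname, year: {(Ada, 1988), (Ned, 2001), (Pat, 2013), (Quin, 1998), (Vic, 2012), (Wes, 1984), (Wes, 2014)}
Apply σ_{year ≥ 1984 AND aname = Pat}; surviving tuples: {(Pat, 2013)}
Projecting to year, aname: {(2013, Pat)}

{(2013, Pat)}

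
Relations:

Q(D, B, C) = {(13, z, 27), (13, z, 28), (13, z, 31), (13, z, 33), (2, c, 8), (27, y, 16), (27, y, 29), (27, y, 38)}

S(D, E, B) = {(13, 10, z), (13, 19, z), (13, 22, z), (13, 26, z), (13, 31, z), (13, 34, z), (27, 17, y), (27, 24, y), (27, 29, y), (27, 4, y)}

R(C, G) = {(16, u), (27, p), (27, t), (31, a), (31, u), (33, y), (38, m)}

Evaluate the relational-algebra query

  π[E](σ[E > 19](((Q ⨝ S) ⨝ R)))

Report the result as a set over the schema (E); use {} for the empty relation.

{22, 24, 26, 29, 31, 34}

Joining Q and S on D, B yields {(13, z, 27, 10), (13, z, 27, 19), (13, z, 27, 22), (13, z, 27, 26), (13, z, 27, 31), (13, z, 27, 34), (13, z, 28, 10), (13, z, 28, 19), (13, z, 28, 22), (13, z, 28, 26), (13, z, 28, 31), (13, z, 28, 34), (13, z, 31, 10), (13, z, 31, 19), (13, z, 31, 22), (13, z, 31, 26), (13, z, 31, 31), (13, z, 31, 34), (13, z, 33, 10), (13, z, 33, 19), (13, z, 33, 22), (13, z, 33, 26), (13, z, 33, 31), (13, z, 33, 34), (27, y, 16, 17), (27, y, 16, 24), (27, y, 16, 29), (27, y, 16, 4), (27, y, 29, 17), (27, y, 29, 24), (27, y, 29, 29), (27, y, 29, 4), (27, y, 38, 17), (27, y, 38, 24), (27, y, 38, 29), (27, y, 38, 4)}.
Joining (Q ⨝ S) and R on C yields {(13, z, 27, 10, p), (13, z, 27, 10, t), (13, z, 27, 19, p), (13, z, 27, 19, t), (13, z, 27, 22, p), (13, z, 27, 22, t), (13, z, 27, 26, p), (13, z, 27, 26, t), (13, z, 27, 31, p), (13, z, 27, 31, t), (13, z, 27, 34, p), (13, z, 27, 34, t), (13, z, 31, 10, a), (13, z, 31, 10, u), (13, z, 31, 19, a), (13, z, 31, 19, u), (13, z, 31, 22, a), (13, z, 31, 22, u), (13, z, 31, 26, a), (13, z, 31, 26, u), (13, z, 31, 31, a), (13, z, 31, 31, u), (13, z, 31, 34, a), (13, z, 31, 34, u), (13, z, 33, 10, y), (13, z, 33, 19, y), (13, z, 33, 22, y), (13, z, 33, 26, y), (13, z, 33, 31, y), (13, z, 33, 34, y), (27, y, 16, 17, u), (27, y, 16, 24, u), (27, y, 16, 29, u), (27, y, 16, 4, u), (27, y, 38, 17, m), (27, y, 38, 24, m), (27, y, 38, 29, m), (27, y, 38, 4, m)}.
σ[E > 19]: keep tuples satisfying E > 19 → {(13, z, 27, 22, p), (13, z, 27, 22, t), (13, z, 27, 26, p), (13, z, 27, 26, t), (13, z, 27, 31, p), (13, z, 27, 31, t), (13, z, 27, 34, p), (13, z, 27, 34, t), (13, z, 31, 22, a), (13, z, 31, 22, u), (13, z, 31, 26, a), (13, z, 31, 26, u), (13, z, 31, 31, a), (13, z, 31, 31, u), (13, z, 31, 34, a), (13, z, 31, 34, u), (13, z, 33, 22, y), (13, z, 33, 26, y), (13, z, 33, 31, y), (13, z, 33, 34, y), (27, y, 16, 24, u), (27, y, 16, 29, u), (27, y, 38, 24, m), (27, y, 38, 29, m)}
π_{E} gives {22, 24, 26, 29, 31, 34} (18 duplicate(s) eliminated).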